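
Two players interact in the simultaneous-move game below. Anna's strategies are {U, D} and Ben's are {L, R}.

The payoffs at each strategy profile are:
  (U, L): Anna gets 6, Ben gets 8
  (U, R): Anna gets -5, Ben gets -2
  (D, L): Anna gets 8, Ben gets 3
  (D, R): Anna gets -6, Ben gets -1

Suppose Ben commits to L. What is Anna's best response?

Against L, Anna earns 6 from U and 8 from D.
So D is the best response.

D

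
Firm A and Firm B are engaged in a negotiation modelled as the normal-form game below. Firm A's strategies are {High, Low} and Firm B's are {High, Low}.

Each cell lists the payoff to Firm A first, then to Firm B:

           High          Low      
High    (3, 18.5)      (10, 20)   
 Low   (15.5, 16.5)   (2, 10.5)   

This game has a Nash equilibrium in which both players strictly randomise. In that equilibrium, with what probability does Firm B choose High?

16/41

Let q be the probability that Firm B plays High. In a completely mixed equilibrium, Firm A must be indifferent between High and Low.
Firm A's expected payoff from High is 3q + 10(1−q); from Low it is 15.5q + 2(1−q).
Setting these equal: −7q + 10 = 13.5q + 2, so q = 16/41.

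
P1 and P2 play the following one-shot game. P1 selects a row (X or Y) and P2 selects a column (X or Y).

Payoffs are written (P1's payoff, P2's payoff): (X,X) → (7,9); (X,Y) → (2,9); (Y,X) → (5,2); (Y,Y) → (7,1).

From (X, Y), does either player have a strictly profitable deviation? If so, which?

P1 at (X, Y) earns 2; deviating to Y yields 7 — a strict improvement.
P2 earns 9; deviating to X yields 9 — not better.
Only P1 has a strictly profitable deviation.

P1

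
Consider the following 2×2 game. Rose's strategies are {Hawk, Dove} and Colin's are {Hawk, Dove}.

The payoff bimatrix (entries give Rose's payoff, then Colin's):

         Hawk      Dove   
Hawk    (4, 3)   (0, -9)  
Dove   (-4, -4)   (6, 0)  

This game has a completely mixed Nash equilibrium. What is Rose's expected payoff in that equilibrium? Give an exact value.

First find q, the probability Colin plays Hawk, from Rose's indifference between Hawk and Dove: 4q = −4q + 6(1−q), giving q = 3/7.
Since Rose is indifferent in equilibrium, Rose's expected payoff equals the payoff from either row against (3/7, 4/7). Using Hawk: 4(3/7) = 12/7.

12/7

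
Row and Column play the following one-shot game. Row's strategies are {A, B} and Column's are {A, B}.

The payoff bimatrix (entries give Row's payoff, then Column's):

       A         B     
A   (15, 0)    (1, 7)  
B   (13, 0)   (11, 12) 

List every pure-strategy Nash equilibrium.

(B, B)

(A, A): Column prefers B (7 > 0) — not an equilibrium.
(A, B): Row prefers B (11 > 1) — not an equilibrium.
(B, A): Row prefers A (15 > 13); Column prefers B (12 > 0) — not an equilibrium.
(B, B): Row gets 11 ≥ 1 from A, and Column gets 12 ≥ 0 from A — Nash equilibrium.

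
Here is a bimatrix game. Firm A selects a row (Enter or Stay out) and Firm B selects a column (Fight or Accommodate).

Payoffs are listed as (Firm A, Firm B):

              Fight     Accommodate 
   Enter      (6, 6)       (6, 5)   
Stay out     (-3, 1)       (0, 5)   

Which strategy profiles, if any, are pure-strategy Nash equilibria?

(Enter, Fight)

(Enter, Fight): Firm A gets 6 ≥ -3 from Stay out, and Firm B gets 6 ≥ 5 from Accommodate — Nash equilibrium.
(Enter, Accommodate): Firm B prefers Fight (6 > 5) — not an equilibrium.
(Stay out, Fight): Firm A prefers Enter (6 > -3); Firm B prefers Accommodate (5 > 1) — not an equilibrium.
(Stay out, Accommodate): Firm A prefers Enter (6 > 0) — not an equilibrium.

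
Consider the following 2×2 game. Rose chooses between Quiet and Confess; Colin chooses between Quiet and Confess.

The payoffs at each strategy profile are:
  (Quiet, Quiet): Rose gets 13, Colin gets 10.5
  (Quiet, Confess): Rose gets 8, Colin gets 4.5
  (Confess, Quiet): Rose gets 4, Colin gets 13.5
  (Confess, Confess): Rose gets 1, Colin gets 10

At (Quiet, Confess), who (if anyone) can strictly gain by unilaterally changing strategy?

Colin

Rose at (Quiet, Confess) earns 8; deviating to Confess yields 1 — not better.
Colin earns 4.5; deviating to Quiet yields 10.5 — a strict improvement.
Only Colin has a strictly profitable deviation.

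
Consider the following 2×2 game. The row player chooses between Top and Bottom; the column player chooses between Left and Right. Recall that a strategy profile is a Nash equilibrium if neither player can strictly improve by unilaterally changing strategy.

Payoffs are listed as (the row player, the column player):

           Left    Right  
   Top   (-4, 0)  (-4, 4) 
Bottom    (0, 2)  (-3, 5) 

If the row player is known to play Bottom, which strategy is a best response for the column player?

Right

Against Bottom, the column player earns 2 from Left and 5 from Right.
So Right is the best response.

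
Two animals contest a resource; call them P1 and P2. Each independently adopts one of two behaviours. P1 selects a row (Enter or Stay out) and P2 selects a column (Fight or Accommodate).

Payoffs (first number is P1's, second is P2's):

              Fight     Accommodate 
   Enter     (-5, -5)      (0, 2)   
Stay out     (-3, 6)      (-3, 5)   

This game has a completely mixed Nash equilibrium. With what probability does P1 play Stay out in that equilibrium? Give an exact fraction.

Let x be the probability that P1 plays Enter. In a completely mixed equilibrium, P2 must be indifferent between Fight and Accommodate.
P2's expected payoff from Fight is −5x + 6(1−x); from Accommodate it is 2x + 5(1−x).
Setting these equal: −11x + 6 = −3x + 5, so x = 1/8.
Therefore P1 plays Stay out with probability 1 − 1/8 = 7/8.

7/8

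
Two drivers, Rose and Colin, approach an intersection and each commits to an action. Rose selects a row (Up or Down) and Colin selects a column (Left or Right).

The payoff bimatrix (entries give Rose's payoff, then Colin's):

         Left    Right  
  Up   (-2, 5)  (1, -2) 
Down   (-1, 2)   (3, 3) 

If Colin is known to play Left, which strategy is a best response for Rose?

Down

Against Left, Rose earns -2 from Up and -1 from Down.
So Down is the best response.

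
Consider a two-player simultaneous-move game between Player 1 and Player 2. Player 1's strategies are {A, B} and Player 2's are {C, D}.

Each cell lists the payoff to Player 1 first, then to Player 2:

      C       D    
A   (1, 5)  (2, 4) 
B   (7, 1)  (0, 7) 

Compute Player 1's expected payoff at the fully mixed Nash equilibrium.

First find y, the probability Player 2 plays C, from Player 1's indifference between A and B: y + 2(1−y) = 7y, giving y = 1/4.
Since Player 1 is indifferent in equilibrium, Player 1's expected payoff equals the payoff from either row against (1/4, 3/4). Using A: (1/4) + 2(3/4) = 7/4.

7/4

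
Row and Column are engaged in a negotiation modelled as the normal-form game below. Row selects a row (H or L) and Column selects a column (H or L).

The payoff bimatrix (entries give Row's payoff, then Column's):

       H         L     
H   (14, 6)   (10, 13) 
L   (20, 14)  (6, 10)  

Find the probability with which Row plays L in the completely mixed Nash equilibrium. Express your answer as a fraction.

Let r be the probability that Row plays H. In a completely mixed equilibrium, Column must be indifferent between H and L.
Column's expected payoff from H is 6r + 14(1−r); from L it is 13r + 10(1−r).
Setting these equal: −8r + 14 = 3r + 10, so r = 4/11.
Therefore Row plays L with probability 1 − 4/11 = 7/11.

7/11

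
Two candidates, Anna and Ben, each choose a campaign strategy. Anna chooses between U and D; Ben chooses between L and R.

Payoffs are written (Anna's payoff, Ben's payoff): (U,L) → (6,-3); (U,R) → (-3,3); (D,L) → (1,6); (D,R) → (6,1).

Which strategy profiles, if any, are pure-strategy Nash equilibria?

(U, L): Ben prefers R (3 > -3) — not an equilibrium.
(U, R): Anna prefers D (6 > -3) — not an equilibrium.
(D, L): Anna prefers U (6 > 1) — not an equilibrium.
(D, R): Ben prefers L (6 > 1) — not an equilibrium.

none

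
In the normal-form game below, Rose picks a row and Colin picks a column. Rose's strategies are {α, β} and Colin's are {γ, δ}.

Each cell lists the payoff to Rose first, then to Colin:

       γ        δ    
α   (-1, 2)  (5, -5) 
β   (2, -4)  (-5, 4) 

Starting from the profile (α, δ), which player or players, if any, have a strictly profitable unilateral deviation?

Rose at (α, δ) earns 5; deviating to β yields -5 — not better.
Colin earns -5; deviating to γ yields 2 — a strict improvement.
Only Colin has a strictly profitable deviation.

Colin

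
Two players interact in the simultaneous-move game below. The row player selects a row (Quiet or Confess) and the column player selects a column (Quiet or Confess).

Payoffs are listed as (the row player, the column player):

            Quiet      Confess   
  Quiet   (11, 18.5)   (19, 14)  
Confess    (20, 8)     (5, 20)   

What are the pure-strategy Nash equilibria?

(Quiet, Quiet): the row player prefers Confess (20 > 11) — not an equilibrium.
(Quiet, Confess): the column player prefers Quiet (18.5 > 14) — not an equilibrium.
(Confess, Quiet): the column player prefers Confess (20 > 8) — not an equilibrium.
(Confess, Confess): the row player prefers Quiet (19 > 5) — not an equilibrium.

none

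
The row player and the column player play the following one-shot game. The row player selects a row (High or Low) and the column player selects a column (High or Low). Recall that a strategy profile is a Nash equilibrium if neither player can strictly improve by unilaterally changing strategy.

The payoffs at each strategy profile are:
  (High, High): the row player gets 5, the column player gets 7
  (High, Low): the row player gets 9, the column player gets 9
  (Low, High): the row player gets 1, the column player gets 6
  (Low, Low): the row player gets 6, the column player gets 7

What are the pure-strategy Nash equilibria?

(High, Low)

(High, High): the column player prefers Low (9 > 7) — not an equilibrium.
(High, Low): the row player gets 9 ≥ 6 from Low, and the column player gets 9 ≥ 7 from High — Nash equilibrium.
(Low, High): the row player prefers High (5 > 1); the column player prefers Low (7 > 6) — not an equilibrium.
(Low, Low): the row player prefers High (9 > 6) — not an equilibrium.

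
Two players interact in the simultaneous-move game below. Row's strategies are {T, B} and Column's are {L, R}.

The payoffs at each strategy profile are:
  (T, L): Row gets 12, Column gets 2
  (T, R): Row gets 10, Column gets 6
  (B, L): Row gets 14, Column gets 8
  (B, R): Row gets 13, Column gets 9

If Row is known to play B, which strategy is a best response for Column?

R

Against B, Column earns 8 from L and 9 from R.
So R is the best response.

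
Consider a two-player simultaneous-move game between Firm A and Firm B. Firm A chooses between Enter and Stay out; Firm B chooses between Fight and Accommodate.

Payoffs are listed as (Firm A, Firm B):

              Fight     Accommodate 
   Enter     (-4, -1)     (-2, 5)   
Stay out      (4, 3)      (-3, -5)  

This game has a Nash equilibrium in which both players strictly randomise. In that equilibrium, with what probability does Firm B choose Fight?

1/9

Let y be the probability that Firm B plays Fight. In a completely mixed equilibrium, Firm A must be indifferent between Enter and Stay out.
Firm A's expected payoff from Enter is −4y − 2(1−y); from Stay out it is 4y − 3(1−y).
Setting these equal: −2y − 2 = 7y − 3, so y = 1/9.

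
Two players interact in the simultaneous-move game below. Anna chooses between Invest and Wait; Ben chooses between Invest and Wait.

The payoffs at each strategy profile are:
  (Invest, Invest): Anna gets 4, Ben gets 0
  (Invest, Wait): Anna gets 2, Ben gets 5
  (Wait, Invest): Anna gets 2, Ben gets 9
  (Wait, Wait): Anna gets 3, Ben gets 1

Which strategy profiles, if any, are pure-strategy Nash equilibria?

(Invest, Invest): Ben prefers Wait (5 > 0) — not an equilibrium.
(Invest, Wait): Anna prefers Wait (3 > 2) — not an equilibrium.
(Wait, Invest): Anna prefers Invest (4 > 2) — not an equilibrium.
(Wait, Wait): Ben prefers Invest (9 > 1) — not an equilibrium.

none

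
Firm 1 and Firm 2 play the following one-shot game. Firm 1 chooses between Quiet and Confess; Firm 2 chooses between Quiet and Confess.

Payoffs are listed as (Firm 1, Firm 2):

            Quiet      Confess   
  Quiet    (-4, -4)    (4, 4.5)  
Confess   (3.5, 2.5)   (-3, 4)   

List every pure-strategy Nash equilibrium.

(Quiet, Quiet): Firm 1 prefers Confess (3.5 > -4); Firm 2 prefers Confess (4.5 > -4) — not an equilibrium.
(Quiet, Confess): Firm 1 gets 4 ≥ -3 from Confess, and Firm 2 gets 4.5 ≥ -4 from Quiet — Nash equilibrium.
(Confess, Quiet): Firm 2 prefers Confess (4 > 2.5) — not an equilibrium.
(Confess, Confess): Firm 1 prefers Quiet (4 > -3) — not an equilibrium.

(Quiet, Confess)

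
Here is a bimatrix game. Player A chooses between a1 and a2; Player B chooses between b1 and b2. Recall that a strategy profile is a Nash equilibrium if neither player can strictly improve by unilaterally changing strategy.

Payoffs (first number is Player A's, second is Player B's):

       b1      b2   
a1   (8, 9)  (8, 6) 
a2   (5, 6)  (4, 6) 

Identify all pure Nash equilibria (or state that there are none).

(a1, b1)

(a1, b1): Player A gets 8 ≥ 5 from a2, and Player B gets 9 ≥ 6 from b2 — Nash equilibrium.
(a1, b2): Player B prefers b1 (9 > 6) — not an equilibrium.
(a2, b1): Player A prefers a1 (8 > 5) — not an equilibrium.
(a2, b2): Player A prefers a1 (8 > 4) — not an equilibrium.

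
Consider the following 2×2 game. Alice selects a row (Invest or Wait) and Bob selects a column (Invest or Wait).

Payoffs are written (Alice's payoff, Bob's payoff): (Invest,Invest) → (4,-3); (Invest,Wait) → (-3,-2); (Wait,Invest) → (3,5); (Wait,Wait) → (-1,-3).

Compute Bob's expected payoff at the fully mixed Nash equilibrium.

-19/9

First find x, the probability Alice plays Invest, from Bob's indifference between Invest and Wait: −3x + 5(1−x) = −2x − 3(1−x), giving x = 8/9.
Since Bob is indifferent in equilibrium, Bob's expected payoff equals the payoff from either column against (8/9, 1/9). Using Invest: −3(8/9) + 5(1/9) = -19/9.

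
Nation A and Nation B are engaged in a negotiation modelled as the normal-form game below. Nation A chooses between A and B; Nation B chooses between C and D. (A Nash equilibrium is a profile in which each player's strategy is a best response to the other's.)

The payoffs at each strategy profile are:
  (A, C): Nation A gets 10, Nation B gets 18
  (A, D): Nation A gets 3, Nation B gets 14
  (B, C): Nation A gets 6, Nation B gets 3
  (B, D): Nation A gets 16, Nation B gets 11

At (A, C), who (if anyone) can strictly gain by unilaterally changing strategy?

Nation A at (A, C) earns 10; deviating to B yields 6 — not better.
Nation B earns 18; deviating to D yields 14 — not better.
Neither player can strictly improve; the profile is a Nash equilibrium.

Neither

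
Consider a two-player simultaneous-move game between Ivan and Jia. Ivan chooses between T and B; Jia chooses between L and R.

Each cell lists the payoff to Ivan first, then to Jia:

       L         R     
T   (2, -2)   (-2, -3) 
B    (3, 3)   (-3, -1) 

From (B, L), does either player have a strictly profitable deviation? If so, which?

Ivan at (B, L) earns 3; deviating to T yields 2 — not better.
Jia earns 3; deviating to R yields -1 — not better.
Neither player can strictly improve; the profile is a Nash equilibrium.

Neither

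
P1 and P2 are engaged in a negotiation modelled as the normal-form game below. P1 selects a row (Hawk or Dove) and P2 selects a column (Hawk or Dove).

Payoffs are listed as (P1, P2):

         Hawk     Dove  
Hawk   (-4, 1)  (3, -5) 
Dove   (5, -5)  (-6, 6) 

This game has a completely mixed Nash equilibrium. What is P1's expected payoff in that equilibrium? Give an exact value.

-1/2

First find q, the probability P2 plays Hawk, from P1's indifference between Hawk and Dove: −4q + 3(1−q) = 5q − 6(1−q), giving q = 1/2.
Since P1 is indifferent in equilibrium, P1's expected payoff equals the payoff from either row against (1/2, 1/2). Using Hawk: −4(1/2) + 3(1/2) = -1/2.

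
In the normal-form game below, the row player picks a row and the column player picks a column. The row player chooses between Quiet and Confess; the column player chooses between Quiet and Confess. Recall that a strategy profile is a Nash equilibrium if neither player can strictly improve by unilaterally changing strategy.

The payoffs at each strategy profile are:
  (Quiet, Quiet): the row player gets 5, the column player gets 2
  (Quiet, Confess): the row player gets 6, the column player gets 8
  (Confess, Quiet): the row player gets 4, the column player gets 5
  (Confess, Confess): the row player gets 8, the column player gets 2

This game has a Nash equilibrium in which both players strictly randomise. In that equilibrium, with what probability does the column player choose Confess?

1/3

Let q be the probability that the column player plays Quiet. In a completely mixed equilibrium, the row player must be indifferent between Quiet and Confess.
The row player's expected payoff from Quiet is 5q + 6(1−q); from Confess it is 4q + 8(1−q).
Setting these equal: −q + 6 = −4q + 8, so q = 2/3.
Therefore the column player plays Confess with probability 1 − 2/3 = 1/3.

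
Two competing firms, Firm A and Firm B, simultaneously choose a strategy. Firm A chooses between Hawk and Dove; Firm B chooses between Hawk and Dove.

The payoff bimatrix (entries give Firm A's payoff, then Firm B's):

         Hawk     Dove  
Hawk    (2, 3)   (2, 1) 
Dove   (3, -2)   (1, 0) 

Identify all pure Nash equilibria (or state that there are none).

none

(Hawk, Hawk): Firm A prefers Dove (3 > 2) — not an equilibrium.
(Hawk, Dove): Firm B prefers Hawk (3 > 1) — not an equilibrium.
(Dove, Hawk): Firm B prefers Dove (0 > -2) — not an equilibrium.
(Dove, Dove): Firm A prefers Hawk (2 > 1) — not an equilibrium.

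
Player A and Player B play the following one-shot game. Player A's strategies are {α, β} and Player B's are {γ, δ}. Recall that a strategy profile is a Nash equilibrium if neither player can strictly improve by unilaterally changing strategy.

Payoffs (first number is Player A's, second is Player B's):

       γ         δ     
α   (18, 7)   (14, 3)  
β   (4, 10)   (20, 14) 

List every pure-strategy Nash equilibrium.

(α, γ): Player A gets 18 ≥ 4 from β, and Player B gets 7 ≥ 3 from δ — Nash equilibrium.
(α, δ): Player A prefers β (20 > 14); Player B prefers γ (7 > 3) — not an equilibrium.
(β, γ): Player A prefers α (18 > 4); Player B prefers δ (14 > 10) — not an equilibrium.
(β, δ): Player A gets 20 ≥ 14 from α, and Player B gets 14 ≥ 10 from γ — Nash equilibrium.

(α, γ) and (β, δ)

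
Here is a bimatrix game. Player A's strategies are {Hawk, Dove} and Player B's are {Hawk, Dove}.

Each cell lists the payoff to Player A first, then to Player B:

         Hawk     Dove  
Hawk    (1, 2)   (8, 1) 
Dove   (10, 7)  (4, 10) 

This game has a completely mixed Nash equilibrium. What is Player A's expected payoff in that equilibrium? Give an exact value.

First find q, the probability Player B plays Hawk, from Player A's indifference between Hawk and Dove: q + 8(1−q) = 10q + 4(1−q), giving q = 4/13.
Since Player A is indifferent in equilibrium, Player A's expected payoff equals the payoff from either row against (4/13, 9/13). Using Hawk: (4/13) + 8(9/13) = 76/13.

76/13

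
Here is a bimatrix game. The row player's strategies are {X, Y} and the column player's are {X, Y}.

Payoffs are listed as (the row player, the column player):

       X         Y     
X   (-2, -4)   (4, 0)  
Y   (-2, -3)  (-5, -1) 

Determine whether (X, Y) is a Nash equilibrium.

At (X, Y), the row player earns 4; switching to Y would give -5, so the row player has no profitable deviation.
The column player earns 0; switching to X would give -4, so the column player has no profitable deviation.
Neither player can gain by a unilateral deviation, so this profile is a Nash equilibrium.

Yes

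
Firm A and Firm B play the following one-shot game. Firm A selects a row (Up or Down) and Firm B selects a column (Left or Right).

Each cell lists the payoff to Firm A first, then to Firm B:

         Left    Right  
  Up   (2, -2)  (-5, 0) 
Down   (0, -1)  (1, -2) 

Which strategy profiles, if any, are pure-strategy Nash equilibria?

(Up, Left): Firm B prefers Right (0 > -2) — not an equilibrium.
(Up, Right): Firm A prefers Down (1 > -5) — not an equilibrium.
(Down, Left): Firm A prefers Up (2 > 0) — not an equilibrium.
(Down, Right): Firm B prefers Left (-1 > -2) — not an equilibrium.

none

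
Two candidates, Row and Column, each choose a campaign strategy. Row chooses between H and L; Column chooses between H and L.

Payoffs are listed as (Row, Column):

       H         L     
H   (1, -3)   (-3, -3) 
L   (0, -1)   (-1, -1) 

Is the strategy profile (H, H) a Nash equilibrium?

At (H, H), Row earns 1; switching to L would give 0, so Row has no profitable deviation.
Column earns -3; switching to L would give -3, so Column has no profitable deviation.
Neither player can gain by a unilateral deviation, so this profile is a Nash equilibrium.

Yes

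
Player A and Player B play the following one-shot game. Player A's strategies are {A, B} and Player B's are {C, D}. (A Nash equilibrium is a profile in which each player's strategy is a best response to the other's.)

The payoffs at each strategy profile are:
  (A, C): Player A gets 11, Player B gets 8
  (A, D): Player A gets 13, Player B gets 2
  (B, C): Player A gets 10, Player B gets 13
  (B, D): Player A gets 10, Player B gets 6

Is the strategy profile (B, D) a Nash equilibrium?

No

At (B, D), Player A earns 10; switching to A would give 13, so Player A would deviate.
Player B earns 6; switching to C would give 13, so Player B would deviate.
Since at least one player can profitably deviate, this is not a Nash equilibrium.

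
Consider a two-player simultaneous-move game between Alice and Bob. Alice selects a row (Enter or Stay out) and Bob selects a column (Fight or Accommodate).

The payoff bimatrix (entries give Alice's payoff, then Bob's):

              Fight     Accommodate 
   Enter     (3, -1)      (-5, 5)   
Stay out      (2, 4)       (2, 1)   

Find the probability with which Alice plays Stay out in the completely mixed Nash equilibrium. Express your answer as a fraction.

2/3

Let p be the probability that Alice plays Enter. In a completely mixed equilibrium, Bob must be indifferent between Fight and Accommodate.
Bob's expected payoff from Fight is −p + 4(1−p); from Accommodate it is 5p + (1−p).
Setting these equal: −5p + 4 = 4p + 1, so p = 1/3.
Therefore Alice plays Stay out with probability 1 − 1/3 = 2/3.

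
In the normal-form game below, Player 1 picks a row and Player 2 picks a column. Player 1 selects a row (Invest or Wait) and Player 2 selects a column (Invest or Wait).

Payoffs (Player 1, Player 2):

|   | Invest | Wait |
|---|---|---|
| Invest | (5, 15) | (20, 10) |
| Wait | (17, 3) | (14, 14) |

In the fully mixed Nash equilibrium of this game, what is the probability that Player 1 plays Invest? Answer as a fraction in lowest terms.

Let p be the probability that Player 1 plays Invest. In a completely mixed equilibrium, Player 2 must be indifferent between Invest and Wait.
Player 2's expected payoff from Invest is 15p + 3(1−p); from Wait it is 10p + 14(1−p).
Setting these equal: 12p + 3 = −4p + 14, so p = 11/16.

11/16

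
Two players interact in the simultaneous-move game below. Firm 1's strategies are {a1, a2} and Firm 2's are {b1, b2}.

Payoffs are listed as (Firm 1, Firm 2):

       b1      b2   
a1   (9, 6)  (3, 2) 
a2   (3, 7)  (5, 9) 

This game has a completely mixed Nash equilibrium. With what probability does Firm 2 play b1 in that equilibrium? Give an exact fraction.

1/4

Let q be the probability that Firm 2 plays b1. In a completely mixed equilibrium, Firm 1 must be indifferent between a1 and a2.
Firm 1's expected payoff from a1 is 9q + 3(1−q); from a2 it is 3q + 5(1−q).
Setting these equal: 6q + 3 = −2q + 5, so q = 1/4.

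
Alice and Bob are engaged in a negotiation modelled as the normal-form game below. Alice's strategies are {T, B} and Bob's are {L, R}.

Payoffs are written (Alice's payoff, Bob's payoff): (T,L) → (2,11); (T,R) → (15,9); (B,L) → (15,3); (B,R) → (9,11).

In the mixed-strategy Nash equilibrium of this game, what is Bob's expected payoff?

First find p, the probability Alice plays T, from Bob's indifference between L and R: 11p + 3(1−p) = 9p + 11(1−p), giving p = 4/5.
Since Bob is indifferent in equilibrium, Bob's expected payoff equals the payoff from either column against (4/5, 1/5). Using L: 11(4/5) + 3(1/5) = 47/5.

47/5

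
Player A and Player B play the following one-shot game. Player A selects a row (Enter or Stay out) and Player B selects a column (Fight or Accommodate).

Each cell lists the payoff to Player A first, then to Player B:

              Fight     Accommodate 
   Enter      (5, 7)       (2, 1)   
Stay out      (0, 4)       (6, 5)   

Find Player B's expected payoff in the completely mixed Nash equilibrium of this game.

First find x, the probability Player A plays Enter, from Player B's indifference between Fight and Accommodate: 7x + 4(1−x) = x + 5(1−x), giving x = 1/7.
Since Player B is indifferent in equilibrium, Player B's expected payoff equals the payoff from either column against (1/7, 6/7). Using Fight: 7(1/7) + 4(6/7) = 31/7.

31/7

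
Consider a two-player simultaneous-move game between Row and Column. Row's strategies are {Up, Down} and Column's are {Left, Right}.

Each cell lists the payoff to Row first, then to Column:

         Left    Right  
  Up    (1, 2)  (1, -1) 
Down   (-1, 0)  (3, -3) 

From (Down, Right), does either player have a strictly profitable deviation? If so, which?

Column

Row at (Down, Right) earns 3; deviating to Up yields 1 — not better.
Column earns -3; deviating to Left yields 0 — a strict improvement.
Only Column has a strictly profitable deviation.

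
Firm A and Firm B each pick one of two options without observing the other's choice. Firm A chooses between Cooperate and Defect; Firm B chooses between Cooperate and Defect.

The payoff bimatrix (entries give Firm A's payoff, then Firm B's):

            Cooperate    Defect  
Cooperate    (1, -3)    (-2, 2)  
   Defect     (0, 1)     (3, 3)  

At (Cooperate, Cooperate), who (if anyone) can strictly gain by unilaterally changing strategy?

Firm B

Firm A at (Cooperate, Cooperate) earns 1; deviating to Defect yields 0 — not better.
Firm B earns -3; deviating to Defect yields 2 — a strict improvement.
Only Firm B has a strictly profitable deviation.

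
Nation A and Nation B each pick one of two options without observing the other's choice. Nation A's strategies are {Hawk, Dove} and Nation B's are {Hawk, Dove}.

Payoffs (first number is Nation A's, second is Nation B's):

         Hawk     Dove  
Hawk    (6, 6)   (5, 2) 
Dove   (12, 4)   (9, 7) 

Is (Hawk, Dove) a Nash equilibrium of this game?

At (Hawk, Dove), Nation A earns 5; switching to Dove would give 9, so Nation A would deviate.
Nation B earns 2; switching to Hawk would give 6, so Nation B would deviate.
Since at least one player can profitably deviate, this is not a Nash equilibrium.

No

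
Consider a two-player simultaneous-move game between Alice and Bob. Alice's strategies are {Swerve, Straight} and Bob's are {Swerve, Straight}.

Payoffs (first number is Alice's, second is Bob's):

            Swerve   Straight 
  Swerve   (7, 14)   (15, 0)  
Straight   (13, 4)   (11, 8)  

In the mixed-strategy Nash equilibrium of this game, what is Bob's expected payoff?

First find x, the probability Alice plays Swerve, from Bob's indifference between Swerve and Straight: 14x + 4(1−x) = 8(1−x), giving x = 2/9.
Since Bob is indifferent in equilibrium, Bob's expected payoff equals the payoff from either column against (2/9, 7/9). Using Swerve: 14(2/9) + 4(7/9) = 56/9.

56/9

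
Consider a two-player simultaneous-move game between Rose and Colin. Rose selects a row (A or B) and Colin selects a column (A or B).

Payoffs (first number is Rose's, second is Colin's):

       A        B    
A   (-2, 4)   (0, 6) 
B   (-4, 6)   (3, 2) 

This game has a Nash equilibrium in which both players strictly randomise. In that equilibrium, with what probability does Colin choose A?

Let q be the probability that Colin plays A. In a completely mixed equilibrium, Rose must be indifferent between A and B.
Rose's expected payoff from A is −2q; from B it is −4q + 3(1−q).
Setting these equal: −2q = −7q + 3, so q = 3/5.

3/5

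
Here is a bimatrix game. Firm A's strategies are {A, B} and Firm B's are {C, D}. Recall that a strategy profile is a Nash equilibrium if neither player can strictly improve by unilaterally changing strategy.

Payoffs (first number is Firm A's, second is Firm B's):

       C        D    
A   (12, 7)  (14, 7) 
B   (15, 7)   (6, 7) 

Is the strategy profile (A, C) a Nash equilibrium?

No

At (A, C), Firm A earns 12; switching to B would give 15, so Firm A would deviate.
Firm B earns 7; switching to D would give 7, so Firm B has no profitable deviation.
Since at least one player can profitably deviate, this is not a Nash equilibrium.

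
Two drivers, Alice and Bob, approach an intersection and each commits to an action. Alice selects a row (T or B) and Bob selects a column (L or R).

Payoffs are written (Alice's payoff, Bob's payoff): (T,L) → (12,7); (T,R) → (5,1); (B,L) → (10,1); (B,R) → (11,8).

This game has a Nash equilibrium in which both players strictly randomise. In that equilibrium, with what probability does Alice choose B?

Let x be the probability that Alice plays T. In a completely mixed equilibrium, Bob must be indifferent between L and R.
Bob's expected payoff from L is 7x + (1−x); from R it is x + 8(1−x).
Setting these equal: 6x + 1 = −7x + 8, so x = 7/13.
Therefore Alice plays B with probability 1 − 7/13 = 6/13.

6/13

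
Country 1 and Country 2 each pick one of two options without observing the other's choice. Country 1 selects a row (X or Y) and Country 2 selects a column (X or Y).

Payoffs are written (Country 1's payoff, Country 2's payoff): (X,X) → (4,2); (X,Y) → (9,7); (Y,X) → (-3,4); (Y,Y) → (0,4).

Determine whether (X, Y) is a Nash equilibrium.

At (X, Y), Country 1 earns 9; switching to Y would give 0, so Country 1 has no profitable deviation.
Country 2 earns 7; switching to X would give 2, so Country 2 has no profitable deviation.
Neither player can gain by a unilateral deviation, so this profile is a Nash equilibrium.

Yes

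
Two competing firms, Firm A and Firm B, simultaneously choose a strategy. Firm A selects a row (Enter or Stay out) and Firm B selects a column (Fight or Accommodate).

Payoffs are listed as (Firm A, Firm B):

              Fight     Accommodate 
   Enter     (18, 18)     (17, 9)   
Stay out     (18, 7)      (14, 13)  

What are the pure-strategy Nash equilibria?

(Enter, Fight): Firm A gets 18 ≥ 18 from Stay out, and Firm B gets 18 ≥ 9 from Accommodate — Nash equilibrium.
(Enter, Accommodate): Firm B prefers Fight (18 > 9) — not an equilibrium.
(Stay out, Fight): Firm B prefers Accommodate (13 > 7) — not an equilibrium.
(Stay out, Accommodate): Firm A prefers Enter (17 > 14) — not an equilibrium.

(Enter, Fight)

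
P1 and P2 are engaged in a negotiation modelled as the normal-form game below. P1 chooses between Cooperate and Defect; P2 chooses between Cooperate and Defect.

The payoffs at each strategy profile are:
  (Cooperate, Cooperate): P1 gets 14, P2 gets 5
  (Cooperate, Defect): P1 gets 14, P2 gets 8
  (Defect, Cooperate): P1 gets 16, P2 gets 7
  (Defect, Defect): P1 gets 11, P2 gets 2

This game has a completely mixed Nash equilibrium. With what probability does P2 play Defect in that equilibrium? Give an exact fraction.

Let y be the probability that P2 plays Cooperate. In a completely mixed equilibrium, P1 must be indifferent between Cooperate and Defect.
P1's expected payoff from Cooperate is 14y + 14(1−y); from Defect it is 16y + 11(1−y).
Setting these equal: 14 = 5y + 11, so y = 3/5.
Therefore P2 plays Defect with probability 1 − 3/5 = 2/5.

2/5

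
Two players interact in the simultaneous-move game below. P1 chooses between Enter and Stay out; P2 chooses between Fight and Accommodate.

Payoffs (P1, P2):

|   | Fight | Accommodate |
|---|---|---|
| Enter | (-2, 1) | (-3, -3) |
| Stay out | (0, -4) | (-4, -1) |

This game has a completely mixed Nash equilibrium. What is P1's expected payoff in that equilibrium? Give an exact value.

-8/3

First find q, the probability P2 plays Fight, from P1's indifference between Enter and Stay out: −2q − 3(1−q) = −4(1−q), giving q = 1/3.
Since P1 is indifferent in equilibrium, P1's expected payoff equals the payoff from either row against (1/3, 2/3). Using Enter: −2(1/3) − 3(2/3) = -8/3.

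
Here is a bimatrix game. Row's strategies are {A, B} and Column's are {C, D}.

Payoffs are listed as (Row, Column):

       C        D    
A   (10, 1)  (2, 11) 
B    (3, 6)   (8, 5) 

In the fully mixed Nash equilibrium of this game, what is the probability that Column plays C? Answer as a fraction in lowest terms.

Let q be the probability that Column plays C. In a completely mixed equilibrium, Row must be indifferent between A and B.
Row's expected payoff from A is 10q + 2(1−q); from B it is 3q + 8(1−q).
Setting these equal: 8q + 2 = −5q + 8, so q = 6/13.

6/13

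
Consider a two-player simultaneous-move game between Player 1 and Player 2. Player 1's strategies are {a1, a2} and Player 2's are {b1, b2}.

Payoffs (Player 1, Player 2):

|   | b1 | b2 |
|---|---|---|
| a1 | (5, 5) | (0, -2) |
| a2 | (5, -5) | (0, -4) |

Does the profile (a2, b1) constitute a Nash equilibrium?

No

At (a2, b1), Player 1 earns 5; switching to a1 would give 5, so Player 1 has no profitable deviation.
Player 2 earns -5; switching to b2 would give -4, so Player 2 would deviate.
Since at least one player can profitably deviate, this is not a Nash equilibrium.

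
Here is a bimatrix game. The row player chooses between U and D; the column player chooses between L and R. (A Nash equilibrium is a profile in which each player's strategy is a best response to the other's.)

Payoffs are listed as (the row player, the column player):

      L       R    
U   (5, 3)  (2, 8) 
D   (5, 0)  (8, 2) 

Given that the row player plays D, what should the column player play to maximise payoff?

Against D, the column player earns 0 from L and 2 from R.
So R is the best response.

R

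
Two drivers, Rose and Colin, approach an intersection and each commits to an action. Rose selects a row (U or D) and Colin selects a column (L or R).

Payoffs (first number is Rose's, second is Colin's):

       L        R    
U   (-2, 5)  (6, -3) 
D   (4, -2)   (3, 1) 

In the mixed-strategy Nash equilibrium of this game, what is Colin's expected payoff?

First find x, the probability Rose plays U, from Colin's indifference between L and R: 5x − 2(1−x) = −3x + (1−x), giving x = 3/11.
Since Colin is indifferent in equilibrium, Colin's expected payoff equals the payoff from either column against (3/11, 8/11). Using L: 5(3/11) − 2(8/11) = -1/11.

-1/11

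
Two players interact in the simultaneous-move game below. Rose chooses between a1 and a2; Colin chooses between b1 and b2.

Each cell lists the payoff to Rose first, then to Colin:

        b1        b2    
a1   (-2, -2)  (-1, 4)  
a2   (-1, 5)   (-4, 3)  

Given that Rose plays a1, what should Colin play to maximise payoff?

Against a1, Colin earns -2 from b1 and 4 from b2.
So b2 is the best response.

b2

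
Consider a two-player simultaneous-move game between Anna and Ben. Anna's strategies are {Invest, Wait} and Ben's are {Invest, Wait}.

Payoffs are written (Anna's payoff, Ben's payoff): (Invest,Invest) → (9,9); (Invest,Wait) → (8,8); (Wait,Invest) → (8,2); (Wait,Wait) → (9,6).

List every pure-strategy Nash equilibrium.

(Invest, Invest) and (Wait, Wait)

(Invest, Invest): Anna gets 9 ≥ 8 from Wait, and Ben gets 9 ≥ 8 from Wait — Nash equilibrium.
(Invest, Wait): Anna prefers Wait (9 > 8); Ben prefers Invest (9 > 8) — not an equilibrium.
(Wait, Invest): Anna prefers Invest (9 > 8); Ben prefers Wait (6 > 2) — not an equilibrium.
(Wait, Wait): Anna gets 9 ≥ 8 from Invest, and Ben gets 6 ≥ 2 from Invest — Nash equilibrium.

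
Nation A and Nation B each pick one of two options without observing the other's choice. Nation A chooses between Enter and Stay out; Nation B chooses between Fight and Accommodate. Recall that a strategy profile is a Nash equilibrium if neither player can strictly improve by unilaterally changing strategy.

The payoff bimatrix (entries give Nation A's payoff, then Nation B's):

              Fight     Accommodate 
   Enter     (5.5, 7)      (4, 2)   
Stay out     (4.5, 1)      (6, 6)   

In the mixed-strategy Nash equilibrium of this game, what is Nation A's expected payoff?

First find y, the probability Nation B plays Fight, from Nation A's indifference between Enter and Stay out: 5.5y + 4(1−y) = 4.5y + 6(1−y), giving y = 2/3.
Since Nation A is indifferent in equilibrium, Nation A's expected payoff equals the payoff from either row against (2/3, 1/3). Using Enter: 5.5(2/3) + 4(1/3) = 5.

5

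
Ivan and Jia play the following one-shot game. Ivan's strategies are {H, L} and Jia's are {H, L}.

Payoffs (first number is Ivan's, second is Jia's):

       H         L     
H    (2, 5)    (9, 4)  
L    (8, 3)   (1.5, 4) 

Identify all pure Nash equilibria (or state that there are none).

none

(H, H): Ivan prefers L (8 > 2) — not an equilibrium.
(H, L): Jia prefers H (5 > 4) — not an equilibrium.
(L, H): Jia prefers L (4 > 3) — not an equilibrium.
(L, L): Ivan prefers H (9 > 1.5) — not an equilibrium.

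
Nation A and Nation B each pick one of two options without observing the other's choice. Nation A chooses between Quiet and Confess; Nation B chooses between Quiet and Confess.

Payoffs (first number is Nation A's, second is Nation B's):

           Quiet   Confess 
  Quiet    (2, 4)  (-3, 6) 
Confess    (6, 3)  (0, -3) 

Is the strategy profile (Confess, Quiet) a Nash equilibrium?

Yes

At (Confess, Quiet), Nation A earns 6; switching to Quiet would give 2, so Nation A has no profitable deviation.
Nation B earns 3; switching to Confess would give -3, so Nation B has no profitable deviation.
Neither player can gain by a unilateral deviation, so this profile is a Nash equilibrium.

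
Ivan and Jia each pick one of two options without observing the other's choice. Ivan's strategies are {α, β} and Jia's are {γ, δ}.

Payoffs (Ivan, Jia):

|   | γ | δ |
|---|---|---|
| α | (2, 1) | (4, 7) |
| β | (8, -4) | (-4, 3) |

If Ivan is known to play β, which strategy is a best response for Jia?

δ

Against β, Jia earns -4 from γ and 3 from δ.
So δ is the best response.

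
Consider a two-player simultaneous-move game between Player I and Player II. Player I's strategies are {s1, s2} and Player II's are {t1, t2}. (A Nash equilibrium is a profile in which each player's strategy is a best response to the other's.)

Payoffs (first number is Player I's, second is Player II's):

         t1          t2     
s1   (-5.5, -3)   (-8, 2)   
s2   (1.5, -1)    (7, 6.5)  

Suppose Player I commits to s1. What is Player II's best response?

t2

Against s1, Player II earns -3 from t1 and 2 from t2.
So t2 is the best response.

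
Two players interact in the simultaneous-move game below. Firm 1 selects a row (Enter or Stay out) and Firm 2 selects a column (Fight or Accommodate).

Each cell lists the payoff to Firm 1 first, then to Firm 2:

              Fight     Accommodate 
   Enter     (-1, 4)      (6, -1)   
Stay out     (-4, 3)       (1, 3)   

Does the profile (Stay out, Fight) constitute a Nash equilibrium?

At (Stay out, Fight), Firm 1 earns -4; switching to Enter would give -1, so Firm 1 would deviate.
Firm 2 earns 3; switching to Accommodate would give 3, so Firm 2 has no profitable deviation.
Since at least one player can profitably deviate, this is not a Nash equilibrium.

No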